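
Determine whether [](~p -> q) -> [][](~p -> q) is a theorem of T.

Tableau for the negation ~([](~p -> q) -> [][](~p -> q)):
1. ~([](~p -> q) -> [][](~p -> q)), u
2. [](~p -> q), u
3. ~[][](~p -> q), u
4. ~p -> q, u
5. q, u
6. ~[](~p -> q), v
7. ~p -> q, v
8. q, v
9. ~(~p -> q), w
10. ~p, w
11. ~q, w
Accessibility: uRu, uRv, vRv, vRw, wRw
The negation has an open branch (countermodel exists).

No, not valid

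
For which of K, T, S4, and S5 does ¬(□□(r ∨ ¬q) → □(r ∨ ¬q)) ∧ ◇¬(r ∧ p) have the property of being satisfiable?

K

K-tableau for the formula:
1. ¬(□□(r ∨ ¬q) → □(r ∨ ¬q)) ∧ ◇¬(r ∧ p), w0
2. ¬(□□(r ∨ ¬q) → □(r ∨ ¬q)), w0   [∧-rule on 1]
3. ◇¬(r ∧ p), w0   [∧-rule on 1]
4. □□(r ∨ ¬q), w0   [¬→-rule on 2]
5. ¬□(r ∨ ¬q), w0   [¬→-rule on 2]
6. ¬(r ∧ p), w1   [◇-rule on 3: fresh world w1, w0Rw1]
7. □(r ∨ ¬q), w1   [□-rule on 4 via w0Rw1]
8. ¬p, w1   [¬∧-rule on 6 (branches; this branch)]
9. ¬(r ∨ ¬q), w2   [¬□-rule on 5: fresh world w2, w0Rw2]
10. ¬r, w2   [¬∨-rule on 9]
11. q, w2   [¬∨-rule on 9]
12. □(r ∨ ¬q), w2   [□-rule on 4 via w0Rw2]
Accessibility: w0Rw1, w0Rw2
Complete open branch: satisfiable in K.
T-tableau for the formula:
1. ¬(□□(r ∨ ¬q) → □(r ∨ ¬q)) ∧ ◇¬(r ∧ p), w0
2. ¬(□□(r ∨ ¬q) → □(r ∨ ¬q)), w0   [∧-rule on 1]
3. ◇¬(r ∧ p), w0   [∧-rule on 1]
4. □□(r ∨ ¬q), w0   [¬→-rule on 2]
5. ¬□(r ∨ ¬q), w0   [¬→-rule on 2]
6. □(r ∨ ¬q), w0   [□-rule on 4 via w0Rw0]
7. r ∨ ¬q, w0   [□-rule on 6 via w0Rw0]
8. ¬q, w0   [∨-rule on 7 (branches; this branch)]
9. ¬(r ∧ p), w1   [◇-rule on 3: fresh world w1, w0Rw1]
10. □(r ∨ ¬q), w1   [□-rule on 4 via w0Rw1]
11. r ∨ ¬q, w1   [□-rule on 6 via w0Rw1]
12. ¬p, w1   [¬∧-rule on 9 (branches; this branch)]
13. ¬q, w1   [∨-rule on 11 (branches; this branch)]
14. ¬(r ∨ ¬q), w2   [¬□-rule on 5: fresh world w2, w0Rw2]
15. ¬r, w2   [¬∨-rule on 14]
16. q, w2   [¬∨-rule on 14]
17. □(r ∨ ¬q), w2   [□-rule on 4 via w0Rw2]
18. r ∨ ¬q, w2   [□-rule on 6 via w0Rw2]
19. ¬q, w2   [∨-rule on 18 (branches; this branch)]
Accessibility: w0Rw0, w0Rw1, w0Rw2, w1Rw1, w2Rw2
Branch closes: q and ¬q both at w2.
Every branch closes (one shown): unsatisfiable in T, hence also in S4, S5 (every S4/S5-frame is a T-frame).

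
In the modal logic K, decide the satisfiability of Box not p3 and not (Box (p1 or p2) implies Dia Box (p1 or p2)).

1. Box not p3 and not (Box (p1 or p2) implies Dia Box (p1 or p2)), u
2. Box not p3, u   [and-rule on 1]
3. not (Box (p1 or p2) implies Dia Box (p1 or p2)), u   [and-rule on 1]
4. Box (p1 or p2), u   [neg-implies-rule on 3]
5. not Dia Box (p1 or p2), u   [neg-implies-rule on 3]

Yes, satisfiable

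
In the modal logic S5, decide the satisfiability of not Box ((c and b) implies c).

1. not Box ((c and b) implies c), u
2. not ((c and b) implies c), v
3. c and b, v
4. not c, v
5. c, v
6. b, v
Accessibility: uRu, uRv, vRu, vRv
Branch closes: c and not c both at v.
Every branch closes; the branch above is one of them.

Unsatisfiable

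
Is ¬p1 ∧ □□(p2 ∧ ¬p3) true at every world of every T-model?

Invalid (countermodel exists)

Tableau for the negation ¬(¬p1 ∧ □□(p2 ∧ ¬p3)):
1. ¬(¬p1 ∧ □□(p2 ∧ ¬p3)), w0
2. ¬□□(p2 ∧ ¬p3), w0
3. ¬□(p2 ∧ ¬p3), w1
4. ¬(p2 ∧ ¬p3), w2
5. p3, w2
Accessibility: w0Rw0, w0Rw1, w1Rw1, w1Rw2, w2Rw2
The negation has an open branch (countermodel exists).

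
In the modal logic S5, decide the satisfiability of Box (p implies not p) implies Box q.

1. Box (p implies not p) implies Box q, u
2. Box q, u   [implies-rule on 1 (branches; this branch)]
3. q, u   [Box-rule on 2 via uRu]
Accessibility: uRu

Satisfiable (open branch found)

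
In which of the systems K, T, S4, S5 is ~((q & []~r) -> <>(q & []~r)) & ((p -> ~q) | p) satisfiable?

K-tableau for the formula:
1. ~((q & []~r) -> <>(q & []~r)) & ((p -> ~q) | p), 0
2. ~((q & []~r) -> <>(q & []~r)), 0   [&-rule on 1]
3. (p -> ~q) | p, 0   [&-rule on 1]
4. q & []~r, 0   [~->-rule on 2]
5. ~<>(q & []~r), 0   [~->-rule on 2]
6. q, 0   [&-rule on 4]
7. []~r, 0   [&-rule on 4]
8. p, 0   [|-rule on 3 (branches; this branch)]
Complete open branch: satisfiable in K.
T-tableau for the formula:
1. ~((q & []~r) -> <>(q & []~r)) & ((p -> ~q) | p), 0
2. ~((q & []~r) -> <>(q & []~r)), 0   [&-rule on 1]
3. (p -> ~q) | p, 0   [&-rule on 1]
4. q & []~r, 0   [~->-rule on 2]
5. ~<>(q & []~r), 0   [~->-rule on 2]
6. q, 0   [&-rule on 4]
7. []~r, 0   [&-rule on 4]
8. ~(q & []~r), 0   [~<>-rule on 5 via 0R0]
9. ~r, 0   [[]-rule on 7 via 0R0]
10. p -> ~q, 0   [|-rule on 3 (branches; this branch)]
11. ~[]~r, 0   [~&-rule on 8 (branches; this branch)]
12. ~p, 0   [->-rule on 10 (branches; this branch)]
13. r, 1   [~[]-rule on 11: fresh world 1, 0R1]
14. ~(q & []~r), 1   [~<>-rule on 5 via 0R1]
15. ~r, 1   [[]-rule on 7 via 0R1]
Accessibility: 0R0, 0R1, 1R1
Branch closes: r and ~r both at 1.
Every branch closes (one shown): unsatisfiable in T, hence also in S4, S5 (every S4/S5-frame is a T-frame).

K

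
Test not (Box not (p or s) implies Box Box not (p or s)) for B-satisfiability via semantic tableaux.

Satisfiable

1. not (Box not (p or s) implies Box Box not (p or s)), u
2. Box not (p or s), u
3. not Box Box not (p or s), u
4. not (p or s), u
5. not p, u
6. not s, u
7. not Box not (p or s), v
8. not (p or s), v
9. not p, v
10. not s, v
11. p or s, w
12. s, w
Accessibility: uRu, uRv, vRu, vRv, vRw, wRv, wRw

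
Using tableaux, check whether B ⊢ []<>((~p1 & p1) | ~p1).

Invalid (countermodel exists)

Tableau for the negation ~[]<>((~p1 & p1) | ~p1):
1. ~[]<>((~p1 & p1) | ~p1), w0
2. ~<>((~p1 & p1) | ~p1), w1
3. ~((~p1 & p1) | ~p1), w0
4. ~(~p1 & p1), w0
5. p1, w0
6. ~((~p1 & p1) | ~p1), w1
7. ~(~p1 & p1), w1
8. p1, w1
Accessibility: w0Rw0, w0Rw1, w1Rw0, w1Rw1
The negation has an open branch (countermodel exists).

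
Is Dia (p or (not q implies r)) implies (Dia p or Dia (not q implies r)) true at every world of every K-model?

Tableau for the negation not (Dia (p or (not q implies r)) implies (Dia p or Dia (not q implies r))):
1. not (Dia (p or (not q implies r)) implies (Dia p or Dia (not q implies r))), w0
2. Dia (p or (not q implies r)), w0
3. not (Dia p or Dia (not q implies r)), w0
4. not Dia p, w0
5. not Dia (not q implies r), w0
6. p or (not q implies r), w1
7. not p, w1
8. not (not q implies r), w1
9. not q, w1
10. not r, w1
11. not q implies r, w1
12. r, w1
Accessibility: w0Rw1
Branch closes: r and not r both at w1.
Every branch of the negation's tableau closes; the branch above is one of them.

Valid in K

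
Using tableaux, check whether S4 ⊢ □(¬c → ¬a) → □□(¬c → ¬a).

Yes, valid

Tableau for the negation ¬(□(¬c → ¬a) → □□(¬c → ¬a)):
1. ¬(□(¬c → ¬a) → □□(¬c → ¬a)), u
2. □(¬c → ¬a), u
3. ¬□□(¬c → ¬a), u
4. ¬c → ¬a, u
5. ¬a, u
6. ¬□(¬c → ¬a), v
7. ¬c → ¬a, v
8. ¬a, v
9. ¬(¬c → ¬a), w
10. ¬c, w
11. a, w
12. ¬c → ¬a, w
13. ¬a, w
Accessibility: uRu, uRv, uRw, vRv, vRw, wRw
Branch closes: a and ¬a both at w.
Every branch of the negation's tableau closes; the branch above is one of them.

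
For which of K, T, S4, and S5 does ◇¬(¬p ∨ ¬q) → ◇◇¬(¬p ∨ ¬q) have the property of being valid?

T, S4, S5

K-tableau for the negation ¬(◇¬(¬p ∨ ¬q) → ◇◇¬(¬p ∨ ¬q)):
1. ¬(◇¬(¬p ∨ ¬q) → ◇◇¬(¬p ∨ ¬q)), 0
2. ◇¬(¬p ∨ ¬q), 0
3. ¬◇◇¬(¬p ∨ ¬q), 0
4. ¬(¬p ∨ ¬q), 1
5. p, 1
6. q, 1
7. ¬◇¬(¬p ∨ ¬q), 1
Accessibility: 0R1
Complete open branch: countermodel on a K-frame, so not valid in K.
T-tableau for the negation ¬(◇¬(¬p ∨ ¬q) → ◇◇¬(¬p ∨ ¬q)):
1. ¬(◇¬(¬p ∨ ¬q) → ◇◇¬(¬p ∨ ¬q)), 0
2. ◇¬(¬p ∨ ¬q), 0
3. ¬◇◇¬(¬p ∨ ¬q), 0
4. ¬◇¬(¬p ∨ ¬q), 0
5. ¬p ∨ ¬q, 0
6. ¬q, 0
7. ¬(¬p ∨ ¬q), 1
8. p, 1
9. q, 1
10. ¬◇¬(¬p ∨ ¬q), 1
11. ¬p ∨ ¬q, 1
12. ¬q, 1
Accessibility: 0R0, 0R1, 1R1
Branch closes: q and ¬q both at 1.
Every branch closes (one shown): valid in T, hence also in S4, S5 (every theorem of T is a theorem of S4 and S5).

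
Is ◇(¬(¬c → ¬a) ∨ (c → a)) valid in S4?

Tableau for the negation ¬◇(¬(¬c → ¬a) ∨ (c → a)):
1. ¬◇(¬(¬c → ¬a) ∨ (c → a)), 0
2. ¬(¬(¬c → ¬a) ∨ (c → a)), 0
3. ¬c → ¬a, 0
4. ¬(c → a), 0
5. c, 0
6. ¬a, 0
Accessibility: 0R0
The negation has an open branch (countermodel exists).

No, not valid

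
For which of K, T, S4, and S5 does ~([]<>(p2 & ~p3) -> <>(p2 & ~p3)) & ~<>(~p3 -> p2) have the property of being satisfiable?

K

T-tableau for the formula:
1. ~([]<>(p2 & ~p3) -> <>(p2 & ~p3)) & ~<>(~p3 -> p2), u
2. ~([]<>(p2 & ~p3) -> <>(p2 & ~p3)), u
3. ~<>(~p3 -> p2), u
4. []<>(p2 & ~p3), u
5. ~<>(p2 & ~p3), u
6. ~(~p3 -> p2), u
7. ~p3, u
8. ~p2, u
9. <>(p2 & ~p3), u
10. ~(p2 & ~p3), u
11. p2 & ~p3, v
12. p2, v
13. ~p3, v
14. ~(~p3 -> p2), v
15. ~p2, v
Accessibility: uRu, uRv, vRv
Branch closes: p2 and ~p2 both at v.
Every branch closes (one shown): unsatisfiable in T, hence also in S4, S5 (every S4/S5-frame is a T-frame).
K-tableau for the formula:
1. ~([]<>(p2 & ~p3) -> <>(p2 & ~p3)) & ~<>(~p3 -> p2), u
2. ~([]<>(p2 & ~p3) -> <>(p2 & ~p3)), u
3. ~<>(~p3 -> p2), u
4. []<>(p2 & ~p3), u
5. ~<>(p2 & ~p3), u
Complete open branch: satisfiable in K.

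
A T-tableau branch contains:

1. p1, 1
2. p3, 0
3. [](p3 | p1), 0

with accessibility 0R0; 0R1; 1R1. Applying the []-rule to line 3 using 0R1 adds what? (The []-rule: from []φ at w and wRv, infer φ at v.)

p3 | p1, 1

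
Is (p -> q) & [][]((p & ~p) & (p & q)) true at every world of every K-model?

Tableau for the negation ~((p -> q) & [][]((p & ~p) & (p & q))):
1. ~((p -> q) & [][]((p & ~p) & (p & q))), w0
2. ~[][]((p & ~p) & (p & q)), w0
3. ~[]((p & ~p) & (p & q)), w1
4. ~((p & ~p) & (p & q)), w2
5. ~(p & q), w2
6. ~q, w2
Accessibility: w0Rw1, w1Rw2
The negation has an open branch (countermodel exists).

Not valid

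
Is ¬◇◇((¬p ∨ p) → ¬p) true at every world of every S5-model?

No, not valid

Tableau for the negation ◇◇((¬p ∨ p) → ¬p):
1. ◇◇((¬p ∨ p) → ¬p), u
2. ◇((¬p ∨ p) → ¬p), v
3. (¬p ∨ p) → ¬p, w
4. ¬p, w
Accessibility: uRu, uRv, uRw, vRu, vRv, vRw, wRu, wRv, wRw
The negation has an open branch (countermodel exists).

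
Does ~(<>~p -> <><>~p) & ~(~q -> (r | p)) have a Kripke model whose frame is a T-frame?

1. ~(<>~p -> <><>~p) & ~(~q -> (r | p)), u
2. ~(<>~p -> <><>~p), u
3. ~(~q -> (r | p)), u
4. <>~p, u
5. ~<><>~p, u
6. ~q, u
7. ~(r | p), u
8. ~r, u
9. ~p, u
10. ~<>~p, u
11. p, u
Accessibility: uRu
Branch closes: p and ~p both at u.
(One branch shown.) All branches close.

No, unsatisfiable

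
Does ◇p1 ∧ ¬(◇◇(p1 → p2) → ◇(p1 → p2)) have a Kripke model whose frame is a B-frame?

1. ◇p1 ∧ ¬(◇◇(p1 → p2) → ◇(p1 → p2)), 0
2. ◇p1, 0   [∧-rule on 1]
3. ¬(◇◇(p1 → p2) → ◇(p1 → p2)), 0   [∧-rule on 1]
4. ◇◇(p1 → p2), 0   [¬→-rule on 3]
5. ¬◇(p1 → p2), 0   [¬→-rule on 3]
6. ¬(p1 → p2), 0   [¬◇-rule on 5 via 0R0]
7. p1, 0   [¬→-rule on 6]
8. ¬p2, 0   [¬→-rule on 6]
9. p1, 1   [◇-rule on 2: fresh world 1, 0R1]
10. ¬(p1 → p2), 1   [¬◇-rule on 5 via 0R1]
11. ¬p2, 1   [¬→-rule on 10]
12. ◇(p1 → p2), 2   [◇-rule on 4: fresh world 2, 0R2]
13. ¬(p1 → p2), 2   [¬◇-rule on 5 via 0R2]
14. p1, 2   [¬→-rule on 13]
15. ¬p2, 2   [¬→-rule on 13]
16. p1 → p2, 3   [◇-rule on 12: fresh world 3, 2R3]
17. p2, 3   [→-rule on 16 (branches; this branch)]
Accessibility: 0R0, 0R1, 0R2, 1R0, 1R1, 2R0, 2R2, 2R3, 3R2, 3R3

Yes, satisfiable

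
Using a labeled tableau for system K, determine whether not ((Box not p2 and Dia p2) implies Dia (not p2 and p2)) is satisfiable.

1. not ((Box not p2 and Dia p2) implies Dia (not p2 and p2)), u
2. Box not p2 and Dia p2, u
3. not Dia (not p2 and p2), u
4. Box not p2, u
5. Dia p2, u
6. p2, v
7. not (not p2 and p2), v
8. not p2, v
Accessibility: uRv
Branch closes: p2 and not p2 both at v.
Every branch closes; the branch above is one of them.

No, unsatisfiable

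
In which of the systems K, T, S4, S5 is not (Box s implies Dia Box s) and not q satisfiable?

K-tableau for the formula:
1. not (Box s implies Dia Box s) and not q, 0
2. not (Box s implies Dia Box s), 0   [and-rule on 1]
3. not q, 0   [and-rule on 1]
4. Box s, 0   [neg-implies-rule on 2]
5. not Dia Box s, 0   [neg-implies-rule on 2]
Complete open branch: satisfiable in K.
T-tableau for the formula:
1. not (Box s implies Dia Box s) and not q, 0
2. not (Box s implies Dia Box s), 0   [and-rule on 1]
3. not q, 0   [and-rule on 1]
4. Box s, 0   [neg-implies-rule on 2]
5. not Dia Box s, 0   [neg-implies-rule on 2]
6. s, 0   [Box-rule on 4 via 0R0]
7. not Box s, 0   [neg-Dia-rule on 5 via 0R0]
8. not s, 1   [neg-Box-rule on 7: fresh world 1, 0R1]
9. s, 1   [Box-rule on 4 via 0R1]
Accessibility: 0R0, 0R1, 1R1
Branch closes: s and not s both at 1.
Every branch closes (one shown): unsatisfiable in T, hence also in S4, S5 (every S4/S5-frame is a T-frame).

K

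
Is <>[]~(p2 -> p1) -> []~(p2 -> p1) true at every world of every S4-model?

Not valid

Tableau for the negation ~(<>[]~(p2 -> p1) -> []~(p2 -> p1)):
1. ~(<>[]~(p2 -> p1) -> []~(p2 -> p1)), u
2. <>[]~(p2 -> p1), u   [~->-rule on 1]
3. ~[]~(p2 -> p1), u   [~->-rule on 1]
4. []~(p2 -> p1), v   [<>-rule on 2: fresh world v, uRv]
5. ~(p2 -> p1), v   [[]-rule on 4 via vRv]
6. p2, v   [~->-rule on 5]
7. ~p1, v   [~->-rule on 5]
8. p2 -> p1, w   [~[]-rule on 3: fresh world w, uRw]
9. p1, w   [->-rule on 8 (branches; this branch)]
Accessibility: uRu, uRv, uRw, vRv, wRw
The negation has an open branch (countermodel exists).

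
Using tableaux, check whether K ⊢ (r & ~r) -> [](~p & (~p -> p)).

Tableau for the negation ~((r & ~r) -> [](~p & (~p -> p))):
1. ~((r & ~r) -> [](~p & (~p -> p))), 0
2. r & ~r, 0
3. ~[](~p & (~p -> p)), 0
4. r, 0
5. ~r, 0
Branch closes: r and ~r both at 0.
Every branch of the negation's tableau closes; the branch above is one of them.

Yes, valid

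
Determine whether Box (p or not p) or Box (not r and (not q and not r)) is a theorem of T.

Valid in T

Tableau for the negation not (Box (p or not p) or Box (not r and (not q and not r))):
1. not (Box (p or not p) or Box (not r and (not q and not r))), u
2. not Box (p or not p), u
3. not Box (not r and (not q and not r)), u
4. not (p or not p), v
5. not p, v
6. p, v
Accessibility: uRu, uRv, vRv
Branch closes: p and not p both at v.
All branches of the negation close; one closing branch shown above.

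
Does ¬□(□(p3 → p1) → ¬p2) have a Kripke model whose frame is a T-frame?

1. ¬□(□(p3 → p1) → ¬p2), 0
2. ¬(□(p3 → p1) → ¬p2), 1
3. □(p3 → p1), 1
4. p2, 1
5. p3 → p1, 1
6. p1, 1
Accessibility: 0R0, 0R1, 1R1

Satisfiable (open branch found)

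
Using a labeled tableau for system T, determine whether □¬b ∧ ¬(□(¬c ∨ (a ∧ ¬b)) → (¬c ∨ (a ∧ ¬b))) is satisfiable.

1. □¬b ∧ ¬(□(¬c ∨ (a ∧ ¬b)) → (¬c ∨ (a ∧ ¬b))), u
2. □¬b, u
3. ¬(□(¬c ∨ (a ∧ ¬b)) → (¬c ∨ (a ∧ ¬b))), u
4. □(¬c ∨ (a ∧ ¬b)), u
5. ¬(¬c ∨ (a ∧ ¬b)), u
6. c, u
7. ¬(a ∧ ¬b), u
8. ¬b, u
9. ¬c ∨ (a ∧ ¬b), u
10. ¬a, u
11. a ∧ ¬b, u
12. a, u
Accessibility: uRu
Branch closes: a and ¬a both at u.
(One branch shown.) All branches close.

Unsatisfiable (every branch closes)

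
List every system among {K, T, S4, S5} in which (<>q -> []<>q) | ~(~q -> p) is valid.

S5

S4-tableau for the negation ~((<>q -> []<>q) | ~(~q -> p)):
1. ~((<>q -> []<>q) | ~(~q -> p)), 0
2. ~(<>q -> []<>q), 0
3. ~q -> p, 0
4. <>q, 0
5. ~[]<>q, 0
6. p, 0
7. q, 1
8. ~<>q, 2
9. ~q, 2
Accessibility: 0R0, 0R1, 0R2, 1R1, 2R2
Complete open branch: countermodel on an S4-frame, so not valid in S4, nor in K, T (the same frame is also a K-frame and a T-frame).
S5-tableau for the negation ~((<>q -> []<>q) | ~(~q -> p)):
1. ~((<>q -> []<>q) | ~(~q -> p)), 0
2. ~(<>q -> []<>q), 0
3. ~q -> p, 0
4. <>q, 0
5. ~[]<>q, 0
6. p, 0
7. q, 1
8. ~<>q, 2
9. ~q, 0
10. ~q, 1
Accessibility: 0R0, 0R1, 0R2, 1R0, 1R1, 1R2, 2R0, 2R1, 2R2
Branch closes: q and ~q both at 1.
Every branch closes (one shown): valid in S5.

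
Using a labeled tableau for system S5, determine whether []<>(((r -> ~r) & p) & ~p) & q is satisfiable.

Unsatisfiable

1. []<>(((r -> ~r) & p) & ~p) & q, 0
2. []<>(((r -> ~r) & p) & ~p), 0   [&-rule on 1]
3. q, 0   [&-rule on 1]
4. <>(((r -> ~r) & p) & ~p), 0   [[]-rule on 2 via 0R0]
5. ((r -> ~r) & p) & ~p, 1   [<>-rule on 4: fresh world 1, 0R1]
6. (r -> ~r) & p, 1   [&-rule on 5]
7. ~p, 1   [&-rule on 5]
8. r -> ~r, 1   [&-rule on 6]
9. p, 1   [&-rule on 6]
Accessibility: 0R0, 0R1, 1R0, 1R1
Branch closes: p and ~p both at 1.
Every branch closes; the branch above is one of them.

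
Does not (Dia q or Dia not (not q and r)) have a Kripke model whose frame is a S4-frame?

1. not (Dia q or Dia not (not q and r)), w0
2. not Dia q, w0
3. not Dia not (not q and r), w0
4. not q, w0
5. not q and r, w0
6. r, w0
Accessibility: w0Rw0

Yes, satisfiable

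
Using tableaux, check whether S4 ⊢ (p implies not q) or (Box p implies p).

Valid

Tableau for the negation not ((p implies not q) or (Box p implies p)):
1. not ((p implies not q) or (Box p implies p)), 0
2. not (p implies not q), 0
3. not (Box p implies p), 0
4. p, 0
5. q, 0
6. Box p, 0
7. not p, 0
Accessibility: 0R0
Branch closes: p and not p both at 0.
Every branch of the negation's tableau closes; the branch above is one of them.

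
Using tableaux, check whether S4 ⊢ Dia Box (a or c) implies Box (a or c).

No, not valid

Tableau for the negation not (Dia Box (a or c) implies Box (a or c)):
1. not (Dia Box (a or c) implies Box (a or c)), 0
2. Dia Box (a or c), 0
3. not Box (a or c), 0
4. Box (a or c), 1
5. a or c, 1
6. c, 1
7. not (a or c), 2
8. not a, 2
9. not c, 2
Accessibility: 0R0, 0R1, 0R2, 1R1, 2R2
The negation has an open branch (countermodel exists).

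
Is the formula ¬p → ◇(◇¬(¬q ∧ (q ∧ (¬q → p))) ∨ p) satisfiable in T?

1. ¬p → ◇(◇¬(¬q ∧ (q ∧ (¬q → p))) ∨ p), 0
2. ◇(◇¬(¬q ∧ (q ∧ (¬q → p))) ∨ p), 0
3. ◇¬(¬q ∧ (q ∧ (¬q → p))) ∨ p, 1
4. p, 1
Accessibility: 0R0, 0R1, 1R1

Yes, satisfiable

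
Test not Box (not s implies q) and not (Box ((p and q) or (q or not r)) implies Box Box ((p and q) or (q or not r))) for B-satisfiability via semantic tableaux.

1. not Box (not s implies q) and not (Box ((p and q) or (q or not r)) implies Box Box ((p and q) or (q or not r))), 0
2. not Box (not s implies q), 0
3. not (Box ((p and q) or (q or not r)) implies Box Box ((p and q) or (q or not r))), 0
4. Box ((p and q) or (q or not r)), 0
5. not Box Box ((p and q) or (q or not r)), 0
6. (p and q) or (q or not r), 0
7. q or not r, 0
8. not r, 0
9. not (not s implies q), 1
10. not s, 1
11. not q, 1
12. (p and q) or (q or not r), 1
13. q or not r, 1
14. not r, 1
15. not Box ((p and q) or (q or not r)), 2
16. (p and q) or (q or not r), 2
17. q or not r, 2
18. not r, 2
19. not ((p and q) or (q or not r)), 3
20. not (p and q), 3
21. not (q or not r), 3
22. not q, 3
23. r, 3
Accessibility: 0R0, 0R1, 0R2, 1R0, 1R1, 2R0, 2R2, 2R3, 3R2, 3R3

Yes, satisfiable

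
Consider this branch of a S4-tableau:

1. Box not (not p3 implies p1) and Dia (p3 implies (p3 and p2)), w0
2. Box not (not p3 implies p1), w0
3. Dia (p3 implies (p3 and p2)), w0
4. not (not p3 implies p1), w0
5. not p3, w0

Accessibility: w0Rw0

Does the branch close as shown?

There is no literal clash: for every atom and world, at most one sign appears.

Not closed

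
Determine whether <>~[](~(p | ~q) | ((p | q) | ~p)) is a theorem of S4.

Invalid (countermodel exists)

Tableau for the negation ~<>~[](~(p | ~q) | ((p | q) | ~p)):
1. ~<>~[](~(p | ~q) | ((p | q) | ~p)), u
2. [](~(p | ~q) | ((p | q) | ~p)), u   [~<>-rule on 1 via uRu]
3. ~(p | ~q) | ((p | q) | ~p), u   [[]-rule on 2 via uRu]
4. (p | q) | ~p, u   [|-rule on 3 (branches; this branch)]
5. ~p, u   [|-rule on 4 (branches; this branch)]
Accessibility: uRu
The negation has an open branch (countermodel exists).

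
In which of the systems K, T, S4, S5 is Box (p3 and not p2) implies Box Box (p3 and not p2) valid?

S4, S5

T-tableau for the negation not (Box (p3 and not p2) implies Box Box (p3 and not p2)):
1. not (Box (p3 and not p2) implies Box Box (p3 and not p2)), 0
2. Box (p3 and not p2), 0
3. not Box Box (p3 and not p2), 0
4. p3 and not p2, 0
5. p3, 0
6. not p2, 0
7. not Box (p3 and not p2), 1
8. p3 and not p2, 1
9. p3, 1
10. not p2, 1
11. not (p3 and not p2), 2
12. p2, 2
Accessibility: 0R0, 0R1, 1R1, 1R2, 2R2
Complete open branch: countermodel on a T-frame, so not valid in T, nor in K (the same frame is also a K-frame).
S4-tableau for the negation not (Box (p3 and not p2) implies Box Box (p3 and not p2)):
1. not (Box (p3 and not p2) implies Box Box (p3 and not p2)), 0
2. Box (p3 and not p2), 0
3. not Box Box (p3 and not p2), 0
4. p3 and not p2, 0
5. p3, 0
6. not p2, 0
7. not Box (p3 and not p2), 1
8. p3 and not p2, 1
9. p3, 1
10. not p2, 1
11. not (p3 and not p2), 2
12. p3 and not p2, 2
13. p3, 2
14. not p2, 2
15. p2, 2
Accessibility: 0R0, 0R1, 0R2, 1R1, 1R2, 2R2
Branch closes: p2 and not p2 both at 2.
Every branch closes (one shown): valid in S4, hence also in S5 (every theorem of S4 is a theorem of S5).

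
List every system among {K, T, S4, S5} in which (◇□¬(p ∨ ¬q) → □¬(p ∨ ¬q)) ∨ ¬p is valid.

S5

S4-tableau for the negation ¬((◇□¬(p ∨ ¬q) → □¬(p ∨ ¬q)) ∨ ¬p):
1. ¬((◇□¬(p ∨ ¬q) → □¬(p ∨ ¬q)) ∨ ¬p), 0
2. ¬(◇□¬(p ∨ ¬q) → □¬(p ∨ ¬q)), 0
3. p, 0
4. ◇□¬(p ∨ ¬q), 0
5. ¬□¬(p ∨ ¬q), 0
6. □¬(p ∨ ¬q), 1
7. ¬(p ∨ ¬q), 1
8. ¬p, 1
9. q, 1
10. p ∨ ¬q, 2
11. ¬q, 2
Accessibility: 0R0, 0R1, 0R2, 1R1, 2R2
Complete open branch: countermodel on an S4-frame, so not valid in S4, nor in K, T (the same frame is also a K-frame and a T-frame).
S5-tableau for the negation ¬((◇□¬(p ∨ ¬q) → □¬(p ∨ ¬q)) ∨ ¬p):
1. ¬((◇□¬(p ∨ ¬q) → □¬(p ∨ ¬q)) ∨ ¬p), 0
2. ¬(◇□¬(p ∨ ¬q) → □¬(p ∨ ¬q)), 0
3. p, 0
4. ◇□¬(p ∨ ¬q), 0
5. ¬□¬(p ∨ ¬q), 0
6. □¬(p ∨ ¬q), 1
7. ¬(p ∨ ¬q), 0
8. ¬p, 0
9. q, 0
Accessibility: 0R0, 0R1, 1R0, 1R1
Branch closes: p and ¬p both at 0.
Every branch closes (one shown): valid in S5.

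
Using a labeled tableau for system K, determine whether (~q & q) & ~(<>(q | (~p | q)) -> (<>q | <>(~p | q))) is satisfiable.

1. (~q & q) & ~(<>(q | (~p | q)) -> (<>q | <>(~p | q))), u
2. ~q & q, u
3. ~(<>(q | (~p | q)) -> (<>q | <>(~p | q))), u
4. ~q, u
5. q, u
Branch closes: q and ~q both at u.
(One branch shown.) All branches close.

Unsatisfiable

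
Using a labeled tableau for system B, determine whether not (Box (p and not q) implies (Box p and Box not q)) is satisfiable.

Unsatisfiable (every branch closes)

1. not (Box (p and not q) implies (Box p and Box not q)), w0
2. Box (p and not q), w0
3. not (Box p and Box not q), w0
4. p and not q, w0
5. p, w0
6. not q, w0
7. not Box not q, w0
8. q, w1
9. p and not q, w1
10. p, w1
11. not q, w1
Accessibility: w0Rw0, w0Rw1, w1Rw0, w1Rw1
Branch closes: q and not q both at w1.
(One branch shown.) All branches close.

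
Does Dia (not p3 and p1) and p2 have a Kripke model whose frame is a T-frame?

1. Dia (not p3 and p1) and p2, w0
2. Dia (not p3 and p1), w0   [and-rule on 1]
3. p2, w0   [and-rule on 1]
4. not p3 and p1, w1   [Dia-rule on 2: fresh world w1, w0Rw1]
5. not p3, w1   [and-rule on 4]
6. p1, w1   [and-rule on 4]
Accessibility: w0Rw0, w0Rw1, w1Rw1

Yes, satisfiable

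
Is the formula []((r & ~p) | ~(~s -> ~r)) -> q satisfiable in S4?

1. []((r & ~p) | ~(~s -> ~r)) -> q, 0
2. q, 0
Accessibility: 0R0

Yes, satisfiable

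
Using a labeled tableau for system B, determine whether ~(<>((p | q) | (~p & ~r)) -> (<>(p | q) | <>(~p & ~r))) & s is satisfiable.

Unsatisfiable

1. ~(<>((p | q) | (~p & ~r)) -> (<>(p | q) | <>(~p & ~r))) & s, w0
2. ~(<>((p | q) | (~p & ~r)) -> (<>(p | q) | <>(~p & ~r))), w0
3. s, w0
4. <>((p | q) | (~p & ~r)), w0
5. ~(<>(p | q) | <>(~p & ~r)), w0
6. ~<>(p | q), w0
7. ~<>(~p & ~r), w0
8. ~(p | q), w0
9. ~p, w0
10. ~q, w0
11. ~(~p & ~r), w0
12. r, w0
13. (p | q) | (~p & ~r), w1
14. ~(p | q), w1
15. ~p, w1
16. ~q, w1
17. ~(~p & ~r), w1
18. ~p & ~r, w1
19. ~r, w1
20. r, w1
Accessibility: w0Rw0, w0Rw1, w1Rw0, w1Rw1
Branch closes: r and ~r both at w1.
(One branch shown.) All branches close.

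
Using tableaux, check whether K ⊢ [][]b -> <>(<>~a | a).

Not valid

Tableau for the negation ~([][]b -> <>(<>~a | a)):
1. ~([][]b -> <>(<>~a | a)), w0
2. [][]b, w0
3. ~<>(<>~a | a), w0
The negation has an open branch (countermodel exists).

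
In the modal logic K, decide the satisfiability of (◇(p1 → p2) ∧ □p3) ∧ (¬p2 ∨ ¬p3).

1. (◇(p1 → p2) ∧ □p3) ∧ (¬p2 ∨ ¬p3), u
2. ◇(p1 → p2) ∧ □p3, u   [∧-rule on 1]
3. ¬p2 ∨ ¬p3, u   [∧-rule on 1]
4. ◇(p1 → p2), u   [∧-rule on 2]
5. □p3, u   [∧-rule on 2]
6. ¬p3, u   [∨-rule on 3 (branches; this branch)]
7. p1 → p2, v   [◇-rule on 4: fresh world v, uRv]
8. p3, v   [□-rule on 5 via uRv]
9. p2, v   [→-rule on 7 (branches; this branch)]
Accessibility: uRv

Satisfiable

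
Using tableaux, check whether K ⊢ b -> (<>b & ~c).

Tableau for the negation ~(b -> (<>b & ~c)):
1. ~(b -> (<>b & ~c)), w0
2. b, w0
3. ~(<>b & ~c), w0
4. c, w0
The negation has an open branch (countermodel exists).

Invalid (countermodel exists)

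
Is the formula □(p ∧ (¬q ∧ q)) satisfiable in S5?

1. □(p ∧ (¬q ∧ q)), 0
2. p ∧ (¬q ∧ q), 0
3. p, 0
4. ¬q ∧ q, 0
5. ¬q, 0
6. q, 0
Accessibility: 0R0
Branch closes: q and ¬q both at 0.
All branches of the tableau close; one closing branch shown above.

Unsatisfiable (every branch closes)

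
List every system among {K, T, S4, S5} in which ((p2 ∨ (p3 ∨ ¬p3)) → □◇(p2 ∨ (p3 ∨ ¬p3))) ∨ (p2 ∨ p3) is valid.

T, S4, S5

K-tableau for the negation ¬(((p2 ∨ (p3 ∨ ¬p3)) → □◇(p2 ∨ (p3 ∨ ¬p3))) ∨ (p2 ∨ p3)):
1. ¬(((p2 ∨ (p3 ∨ ¬p3)) → □◇(p2 ∨ (p3 ∨ ¬p3))) ∨ (p2 ∨ p3)), w0
2. ¬((p2 ∨ (p3 ∨ ¬p3)) → □◇(p2 ∨ (p3 ∨ ¬p3))), w0
3. ¬(p2 ∨ p3), w0
4. p2 ∨ (p3 ∨ ¬p3), w0
5. ¬□◇(p2 ∨ (p3 ∨ ¬p3)), w0
6. ¬p2, w0
7. ¬p3, w0
8. p3 ∨ ¬p3, w0
9. ¬◇(p2 ∨ (p3 ∨ ¬p3)), w1
Accessibility: w0Rw1
Complete open branch: countermodel on a K-frame, so not valid in K.
T-tableau for the negation ¬(((p2 ∨ (p3 ∨ ¬p3)) → □◇(p2 ∨ (p3 ∨ ¬p3))) ∨ (p2 ∨ p3)):
1. ¬(((p2 ∨ (p3 ∨ ¬p3)) → □◇(p2 ∨ (p3 ∨ ¬p3))) ∨ (p2 ∨ p3)), w0
2. ¬((p2 ∨ (p3 ∨ ¬p3)) → □◇(p2 ∨ (p3 ∨ ¬p3))), w0
3. ¬(p2 ∨ p3), w0
4. p2 ∨ (p3 ∨ ¬p3), w0
5. ¬□◇(p2 ∨ (p3 ∨ ¬p3)), w0
6. ¬p2, w0
7. ¬p3, w0
8. p3 ∨ ¬p3, w0
9. ¬◇(p2 ∨ (p3 ∨ ¬p3)), w1
10. ¬(p2 ∨ (p3 ∨ ¬p3)), w1
11. ¬p2, w1
12. ¬(p3 ∨ ¬p3), w1
13. ¬p3, w1
14. p3, w1
Accessibility: w0Rw0, w0Rw1, w1Rw1
Branch closes: p3 and ¬p3 both at w1.
Every branch closes (one shown): valid in T, hence also in S4, S5 (every theorem of T is a theorem of S4 and S5).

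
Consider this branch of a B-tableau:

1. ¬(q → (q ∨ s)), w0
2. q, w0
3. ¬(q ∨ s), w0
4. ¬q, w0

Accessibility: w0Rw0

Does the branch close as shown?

Closed

Both q and ¬q appear at w0.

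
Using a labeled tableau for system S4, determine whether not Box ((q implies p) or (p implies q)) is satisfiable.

1. not Box ((q implies p) or (p implies q)), 0
2. not ((q implies p) or (p implies q)), 1
3. not (q implies p), 1
4. not (p implies q), 1
5. q, 1
6. not p, 1
7. p, 1
8. not q, 1
Accessibility: 0R0, 0R1, 1R1
Branch closes: p and not p both at 1.
(One branch shown.) All branches close.

Unsatisfiable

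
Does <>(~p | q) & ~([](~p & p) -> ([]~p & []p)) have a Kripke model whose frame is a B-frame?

1. <>(~p | q) & ~([](~p & p) -> ([]~p & []p)), u
2. <>(~p | q), u   [&-rule on 1]
3. ~([](~p & p) -> ([]~p & []p)), u   [&-rule on 1]
4. [](~p & p), u   [~->-rule on 3]
5. ~([]~p & []p), u   [~->-rule on 3]
6. ~p & p, u   [[]-rule on 4 via uRu]
7. ~p, u   [&-rule on 6]
8. p, u   [&-rule on 6]
Accessibility: uRu
Branch closes: p and ~p both at u.
All branches of the tableau close; one closing branch shown above.

Unsatisfiable (every branch closes)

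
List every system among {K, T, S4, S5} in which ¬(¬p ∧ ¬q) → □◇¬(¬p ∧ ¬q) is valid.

S5-tableau for the negation ¬(¬(¬p ∧ ¬q) → □◇¬(¬p ∧ ¬q)):
1. ¬(¬(¬p ∧ ¬q) → □◇¬(¬p ∧ ¬q)), w0
2. ¬(¬p ∧ ¬q), w0
3. ¬□◇¬(¬p ∧ ¬q), w0
4. q, w0
5. ¬◇¬(¬p ∧ ¬q), w1
6. ¬p ∧ ¬q, w0
7. ¬p, w0
8. ¬q, w0
Accessibility: w0Rw0, w0Rw1, w1Rw0, w1Rw1
Branch closes: q and ¬q both at w0.
Every branch closes (one shown): valid in S5.
S4-tableau for the negation ¬(¬(¬p ∧ ¬q) → □◇¬(¬p ∧ ¬q)):
1. ¬(¬(¬p ∧ ¬q) → □◇¬(¬p ∧ ¬q)), w0
2. ¬(¬p ∧ ¬q), w0
3. ¬□◇¬(¬p ∧ ¬q), w0
4. q, w0
5. ¬◇¬(¬p ∧ ¬q), w1
6. ¬p ∧ ¬q, w1
7. ¬p, w1
8. ¬q, w1
Accessibility: w0Rw0, w0Rw1, w1Rw1
Complete open branch: countermodel on an S4-frame, so not valid in S4, nor in K, T (the same frame is also a K-frame and a T-frame).

S5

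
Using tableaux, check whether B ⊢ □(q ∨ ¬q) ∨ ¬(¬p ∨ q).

Valid in B

Tableau for the negation ¬(□(q ∨ ¬q) ∨ ¬(¬p ∨ q)):
1. ¬(□(q ∨ ¬q) ∨ ¬(¬p ∨ q)), 0
2. ¬□(q ∨ ¬q), 0   [¬∨-rule on 1]
3. ¬p ∨ q, 0   [¬∨-rule on 1]
4. q, 0   [∨-rule on 3 (branches; this branch)]
5. ¬(q ∨ ¬q), 1   [¬□-rule on 2: fresh world 1, 0R1]
6. ¬q, 1   [¬∨-rule on 5]
7. q, 1   [¬∨-rule on 5]
Accessibility: 0R0, 0R1, 1R0, 1R1
Branch closes: q and ¬q both at 1.
Every branch of the negation's tableau closes; the branch above is one of them.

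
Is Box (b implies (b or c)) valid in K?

Tableau for the negation not Box (b implies (b or c)):
1. not Box (b implies (b or c)), w0
2. not (b implies (b or c)), w1
3. b, w1
4. not (b or c), w1
5. not b, w1
6. not c, w1
Accessibility: w0Rw1
Branch closes: b and not b both at w1.
Every branch of the negation's tableau closes; the branch above is one of them.

Valid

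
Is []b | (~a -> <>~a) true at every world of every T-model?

Valid in T

Tableau for the negation ~([]b | (~a -> <>~a)):
1. ~([]b | (~a -> <>~a)), w0
2. ~[]b, w0
3. ~(~a -> <>~a), w0
4. ~a, w0
5. ~<>~a, w0
6. a, w0
Accessibility: w0Rw0
Branch closes: a and ~a both at w0.
All branches of the negation close; one closing branch shown above.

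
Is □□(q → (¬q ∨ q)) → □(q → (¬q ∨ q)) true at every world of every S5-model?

Tableau for the negation ¬(□□(q → (¬q ∨ q)) → □(q → (¬q ∨ q))):
1. ¬(□□(q → (¬q ∨ q)) → □(q → (¬q ∨ q))), 0
2. □□(q → (¬q ∨ q)), 0
3. ¬□(q → (¬q ∨ q)), 0
4. □(q → (¬q ∨ q)), 0
5. q → (¬q ∨ q), 0
6. ¬q ∨ q, 0
7. q, 0
8. ¬(q → (¬q ∨ q)), 1
9. q, 1
10. ¬(¬q ∨ q), 1
11. ¬q, 1
Accessibility: 0R0, 0R1, 1R0, 1R1
Branch closes: q and ¬q both at 1.
All branches of the negation close; one closing branch shown above.

Valid in S5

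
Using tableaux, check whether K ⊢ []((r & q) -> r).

Yes, valid

Tableau for the negation ~[]((r & q) -> r):
1. ~[]((r & q) -> r), 0
2. ~((r & q) -> r), 1   [~[]-rule on 1: fresh world 1, 0R1]
3. r & q, 1   [~->-rule on 2]
4. ~r, 1   [~->-rule on 2]
5. r, 1   [&-rule on 3]
6. q, 1   [&-rule on 3]
Accessibility: 0R1
Branch closes: r and ~r both at 1.
All branches of the negation close; one closing branch shown above.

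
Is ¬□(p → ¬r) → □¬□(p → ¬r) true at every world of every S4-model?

Tableau for the negation ¬(¬□(p → ¬r) → □¬□(p → ¬r)):
1. ¬(¬□(p → ¬r) → □¬□(p → ¬r)), 0
2. ¬□(p → ¬r), 0   [¬→-rule on 1]
3. ¬□¬□(p → ¬r), 0   [¬→-rule on 1]
4. ¬(p → ¬r), 1   [¬□-rule on 2: fresh world 1, 0R1]
5. p, 1   [¬→-rule on 4]
6. r, 1   [¬→-rule on 4]
7. □(p → ¬r), 2   [¬□-rule on 3: fresh world 2, 0R2]
8. p → ¬r, 2   [□-rule on 7 via 2R2]
9. ¬r, 2   [→-rule on 8 (branches; this branch)]
Accessibility: 0R0, 0R1, 0R2, 1R1, 2R2
The negation has an open branch (countermodel exists).

Not valid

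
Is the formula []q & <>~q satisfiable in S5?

No, unsatisfiable

1. []q & <>~q, 0
2. []q, 0   [&-rule on 1]
3. <>~q, 0   [&-rule on 1]
4. q, 0   [[]-rule on 2 via 0R0]
5. ~q, 1   [<>-rule on 3: fresh world 1, 0R1]
6. q, 1   [[]-rule on 2 via 0R1]
Accessibility: 0R0, 0R1, 1R0, 1R1
Branch closes: q and ~q both at 1.
(One branch shown.) All branches close.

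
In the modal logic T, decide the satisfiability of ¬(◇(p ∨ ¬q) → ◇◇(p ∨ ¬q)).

Unsatisfiable (every branch closes)

1. ¬(◇(p ∨ ¬q) → ◇◇(p ∨ ¬q)), w0
2. ◇(p ∨ ¬q), w0   [¬→-rule on 1]
3. ¬◇◇(p ∨ ¬q), w0   [¬→-rule on 1]
4. ¬◇(p ∨ ¬q), w0   [¬◇-rule on 3 via w0Rw0]
5. ¬(p ∨ ¬q), w0   [¬◇-rule on 4 via w0Rw0]
6. ¬p, w0   [¬∨-rule on 5]
7. q, w0   [¬∨-rule on 5]
8. p ∨ ¬q, w1   [◇-rule on 2: fresh world w1, w0Rw1]
9. ¬◇(p ∨ ¬q), w1   [¬◇-rule on 3 via w0Rw1]
10. ¬(p ∨ ¬q), w1   [¬◇-rule on 4 via w0Rw1]
11. ¬p, w1   [¬∨-rule on 10]
12. q, w1   [¬∨-rule on 10]
13. ¬q, w1   [∨-rule on 8 (branches; this branch)]
Accessibility: w0Rw0, w0Rw1, w1Rw1
Branch closes: q and ¬q both at w1.
Every branch closes; the branch above is one of them.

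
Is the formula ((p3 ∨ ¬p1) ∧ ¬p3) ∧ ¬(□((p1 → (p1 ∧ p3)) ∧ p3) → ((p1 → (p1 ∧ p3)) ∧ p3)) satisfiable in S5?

1. ((p3 ∨ ¬p1) ∧ ¬p3) ∧ ¬(□((p1 → (p1 ∧ p3)) ∧ p3) → ((p1 → (p1 ∧ p3)) ∧ p3)), 0
2. (p3 ∨ ¬p1) ∧ ¬p3, 0
3. ¬(□((p1 → (p1 ∧ p3)) ∧ p3) → ((p1 → (p1 ∧ p3)) ∧ p3)), 0
4. p3 ∨ ¬p1, 0
5. ¬p3, 0
6. □((p1 → (p1 ∧ p3)) ∧ p3), 0
7. ¬((p1 → (p1 ∧ p3)) ∧ p3), 0
8. (p1 → (p1 ∧ p3)) ∧ p3, 0
9. p1 → (p1 ∧ p3), 0
10. p3, 0
Accessibility: 0R0
Branch closes: p3 and ¬p3 both at 0.
All branches of the tableau close; one closing branch shown above.

Unsatisfiable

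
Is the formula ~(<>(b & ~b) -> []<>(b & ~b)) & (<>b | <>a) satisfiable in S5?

1. ~(<>(b & ~b) -> []<>(b & ~b)) & (<>b | <>a), 0
2. ~(<>(b & ~b) -> []<>(b & ~b)), 0   [&-rule on 1]
3. <>b | <>a, 0   [&-rule on 1]
4. <>(b & ~b), 0   [~->-rule on 2]
5. ~[]<>(b & ~b), 0   [~->-rule on 2]
6. <>a, 0   [|-rule on 3 (branches; this branch)]
7. b & ~b, 1   [<>-rule on 4: fresh world 1, 0R1]
8. b, 1   [&-rule on 7]
9. ~b, 1   [&-rule on 7]
Accessibility: 0R0, 0R1, 1R0, 1R1
Branch closes: b and ~b both at 1.
Every branch closes; the branch above is one of them.

Unsatisfiable (every branch closes)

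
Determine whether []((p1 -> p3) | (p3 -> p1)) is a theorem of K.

Tableau for the negation ~[]((p1 -> p3) | (p3 -> p1)):
1. ~[]((p1 -> p3) | (p3 -> p1)), 0
2. ~((p1 -> p3) | (p3 -> p1)), 1
3. ~(p1 -> p3), 1
4. ~(p3 -> p1), 1
5. p1, 1
6. ~p3, 1
7. p3, 1
8. ~p1, 1
Accessibility: 0R1
Branch closes: p3 and ~p3 both at 1.
All branches of the negation close; one closing branch shown above.

Valid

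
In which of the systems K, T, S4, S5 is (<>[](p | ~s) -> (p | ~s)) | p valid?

S5

S5-tableau for the negation ~((<>[](p | ~s) -> (p | ~s)) | p):
1. ~((<>[](p | ~s) -> (p | ~s)) | p), w0
2. ~(<>[](p | ~s) -> (p | ~s)), w0   [~|-rule on 1]
3. ~p, w0   [~|-rule on 1]
4. <>[](p | ~s), w0   [~->-rule on 2]
5. ~(p | ~s), w0   [~->-rule on 2]
6. s, w0   [~|-rule on 5]
7. [](p | ~s), w1   [<>-rule on 4: fresh world w1, w0Rw1]
8. p | ~s, w0   [[]-rule on 7 via w1Rw0]
9. p | ~s, w1   [[]-rule on 7 via w1Rw1]
10. ~s, w0   [|-rule on 8 (branches; this branch)]
Accessibility: w0Rw0, w0Rw1, w1Rw0, w1Rw1
Branch closes: s and ~s both at w0.
Every branch closes (one shown): valid in S5.
S4-tableau for the negation ~((<>[](p | ~s) -> (p | ~s)) | p):
1. ~((<>[](p | ~s) -> (p | ~s)) | p), w0
2. ~(<>[](p | ~s) -> (p | ~s)), w0   [~|-rule on 1]
3. ~p, w0   [~|-rule on 1]
4. <>[](p | ~s), w0   [~->-rule on 2]
5. ~(p | ~s), w0   [~->-rule on 2]
6. s, w0   [~|-rule on 5]
7. [](p | ~s), w1   [<>-rule on 4: fresh world w1, w0Rw1]
8. p | ~s, w1   [[]-rule on 7 via w1Rw1]
9. ~s, w1   [|-rule on 8 (branches; this branch)]
Accessibility: w0Rw0, w0Rw1, w1Rw1
Complete open branch: countermodel on an S4-frame, so not valid in S4, nor in K, T (the same frame is also a K-frame and a T-frame).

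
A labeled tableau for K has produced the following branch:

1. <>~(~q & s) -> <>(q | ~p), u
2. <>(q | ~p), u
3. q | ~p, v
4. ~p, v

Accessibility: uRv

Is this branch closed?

No, open

No atom appears with both signs at the same world.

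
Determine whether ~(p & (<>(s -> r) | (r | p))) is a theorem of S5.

Tableau for the negation p & (<>(s -> r) | (r | p)):
1. p & (<>(s -> r) | (r | p)), u
2. p, u
3. <>(s -> r) | (r | p), u
4. r | p, u
Accessibility: uRu
The negation has an open branch (countermodel exists).

No, not valid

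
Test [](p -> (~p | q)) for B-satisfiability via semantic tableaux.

1. [](p -> (~p | q)), u
2. p -> (~p | q), u   [[]-rule on 1 via uRu]
3. ~p | q, u   [->-rule on 2 (branches; this branch)]
4. q, u   [|-rule on 3 (branches; this branch)]
Accessibility: uRu

Satisfiable (open branch found)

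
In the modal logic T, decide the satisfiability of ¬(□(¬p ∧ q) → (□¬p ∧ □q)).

No, unsatisfiable

1. ¬(□(¬p ∧ q) → (□¬p ∧ □q)), 0
2. □(¬p ∧ q), 0
3. ¬(□¬p ∧ □q), 0
4. ¬p ∧ q, 0
5. ¬p, 0
6. q, 0
7. ¬□q, 0
8. ¬q, 1
9. ¬p ∧ q, 1
10. ¬p, 1
11. q, 1
Accessibility: 0R0, 0R1, 1R1
Branch closes: q and ¬q both at 1.
(One branch shown.) All branches close.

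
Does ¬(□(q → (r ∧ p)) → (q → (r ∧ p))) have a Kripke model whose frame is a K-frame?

Satisfiable

1. ¬(□(q → (r ∧ p)) → (q → (r ∧ p))), u
2. □(q → (r ∧ p)), u
3. ¬(q → (r ∧ p)), u
4. q, u
5. ¬(r ∧ p), u
6. ¬p, u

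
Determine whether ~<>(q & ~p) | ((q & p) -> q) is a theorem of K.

Yes, valid

Tableau for the negation ~(~<>(q & ~p) | ((q & p) -> q)):
1. ~(~<>(q & ~p) | ((q & p) -> q)), u
2. <>(q & ~p), u   [~|-rule on 1]
3. ~((q & p) -> q), u   [~|-rule on 1]
4. q & p, u   [~->-rule on 3]
5. ~q, u   [~->-rule on 3]
6. q, u   [&-rule on 4]
7. p, u   [&-rule on 4]
Branch closes: q and ~q both at u.
Every branch of the negation's tableau closes; the branch above is one of them.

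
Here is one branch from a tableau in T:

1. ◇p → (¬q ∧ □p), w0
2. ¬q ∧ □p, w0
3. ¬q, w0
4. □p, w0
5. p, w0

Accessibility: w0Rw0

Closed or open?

There is no literal clash: for every atom and world, at most one sign appears.

No, open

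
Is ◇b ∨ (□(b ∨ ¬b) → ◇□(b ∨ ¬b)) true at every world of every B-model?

Yes, valid

Tableau for the negation ¬(◇b ∨ (□(b ∨ ¬b) → ◇□(b ∨ ¬b))):
1. ¬(◇b ∨ (□(b ∨ ¬b) → ◇□(b ∨ ¬b))), w0
2. ¬◇b, w0
3. ¬(□(b ∨ ¬b) → ◇□(b ∨ ¬b)), w0
4. □(b ∨ ¬b), w0
5. ¬◇□(b ∨ ¬b), w0
6. ¬b, w0
7. b ∨ ¬b, w0
8. ¬□(b ∨ ¬b), w0
9. ¬(b ∨ ¬b), w1
10. ¬b, w1
11. b, w1
Accessibility: w0Rw0, w0Rw1, w1Rw0, w1Rw1
Branch closes: b and ¬b both at w1.
All branches of the negation close; one closing branch shown above.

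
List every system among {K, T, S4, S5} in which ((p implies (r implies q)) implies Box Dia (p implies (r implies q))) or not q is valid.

S5

S4-tableau for the negation not (((p implies (r implies q)) implies Box Dia (p implies (r implies q))) or not q):
1. not (((p implies (r implies q)) implies Box Dia (p implies (r implies q))) or not q), 0
2. not ((p implies (r implies q)) implies Box Dia (p implies (r implies q))), 0
3. q, 0
4. p implies (r implies q), 0
5. not Box Dia (p implies (r implies q)), 0
6. r implies q, 0
7. not Dia (p implies (r implies q)), 1
8. not (p implies (r implies q)), 1
9. p, 1
10. not (r implies q), 1
11. r, 1
12. not q, 1
Accessibility: 0R0, 0R1, 1R1
Complete open branch: countermodel on an S4-frame, so not valid in S4, nor in K, T (the same frame is also a K-frame and a T-frame).
S5-tableau for the negation not (((p implies (r implies q)) implies Box Dia (p implies (r implies q))) or not q):
1. not (((p implies (r implies q)) implies Box Dia (p implies (r implies q))) or not q), 0
2. not ((p implies (r implies q)) implies Box Dia (p implies (r implies q))), 0
3. q, 0
4. p implies (r implies q), 0
5. not Box Dia (p implies (r implies q)), 0
6. r implies q, 0
7. not Dia (p implies (r implies q)), 1
8. not (p implies (r implies q)), 0
9. p, 0
10. not (r implies q), 0
11. r, 0
12. not q, 0
Accessibility: 0R0, 0R1, 1R0, 1R1
Branch closes: q and not q both at 0.
Every branch closes (one shown): valid in S5.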